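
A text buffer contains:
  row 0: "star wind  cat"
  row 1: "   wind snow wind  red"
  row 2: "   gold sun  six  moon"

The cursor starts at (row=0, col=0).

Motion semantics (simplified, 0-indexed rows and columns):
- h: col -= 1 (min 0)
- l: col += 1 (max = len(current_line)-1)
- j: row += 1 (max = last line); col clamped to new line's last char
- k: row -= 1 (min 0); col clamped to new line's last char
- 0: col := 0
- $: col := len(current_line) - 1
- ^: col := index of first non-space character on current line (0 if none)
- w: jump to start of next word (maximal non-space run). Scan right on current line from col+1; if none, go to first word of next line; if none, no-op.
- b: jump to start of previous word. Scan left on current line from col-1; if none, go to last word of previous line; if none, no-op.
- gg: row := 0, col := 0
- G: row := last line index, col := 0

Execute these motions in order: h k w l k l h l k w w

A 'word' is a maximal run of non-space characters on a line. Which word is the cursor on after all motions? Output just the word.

After 1 (h): row=0 col=0 char='s'
After 2 (k): row=0 col=0 char='s'
After 3 (w): row=0 col=5 char='w'
After 4 (l): row=0 col=6 char='i'
After 5 (k): row=0 col=6 char='i'
After 6 (l): row=0 col=7 char='n'
After 7 (h): row=0 col=6 char='i'
After 8 (l): row=0 col=7 char='n'
After 9 (k): row=0 col=7 char='n'
After 10 (w): row=0 col=11 char='c'
After 11 (w): row=1 col=3 char='w'

Answer: wind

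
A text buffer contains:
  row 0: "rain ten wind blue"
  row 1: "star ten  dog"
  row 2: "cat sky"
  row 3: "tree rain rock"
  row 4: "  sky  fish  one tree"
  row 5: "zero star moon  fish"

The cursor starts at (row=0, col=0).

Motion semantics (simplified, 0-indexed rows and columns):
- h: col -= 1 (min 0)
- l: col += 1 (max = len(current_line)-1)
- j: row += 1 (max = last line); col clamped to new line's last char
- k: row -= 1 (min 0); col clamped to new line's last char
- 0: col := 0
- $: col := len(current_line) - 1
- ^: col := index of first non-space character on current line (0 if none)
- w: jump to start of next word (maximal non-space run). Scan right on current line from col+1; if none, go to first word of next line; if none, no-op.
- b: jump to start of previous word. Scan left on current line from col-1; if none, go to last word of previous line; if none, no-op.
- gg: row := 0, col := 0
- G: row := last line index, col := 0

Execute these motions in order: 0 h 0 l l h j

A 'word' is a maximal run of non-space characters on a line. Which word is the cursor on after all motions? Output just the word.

After 1 (0): row=0 col=0 char='r'
After 2 (h): row=0 col=0 char='r'
After 3 (0): row=0 col=0 char='r'
After 4 (l): row=0 col=1 char='a'
After 5 (l): row=0 col=2 char='i'
After 6 (h): row=0 col=1 char='a'
After 7 (j): row=1 col=1 char='t'

Answer: star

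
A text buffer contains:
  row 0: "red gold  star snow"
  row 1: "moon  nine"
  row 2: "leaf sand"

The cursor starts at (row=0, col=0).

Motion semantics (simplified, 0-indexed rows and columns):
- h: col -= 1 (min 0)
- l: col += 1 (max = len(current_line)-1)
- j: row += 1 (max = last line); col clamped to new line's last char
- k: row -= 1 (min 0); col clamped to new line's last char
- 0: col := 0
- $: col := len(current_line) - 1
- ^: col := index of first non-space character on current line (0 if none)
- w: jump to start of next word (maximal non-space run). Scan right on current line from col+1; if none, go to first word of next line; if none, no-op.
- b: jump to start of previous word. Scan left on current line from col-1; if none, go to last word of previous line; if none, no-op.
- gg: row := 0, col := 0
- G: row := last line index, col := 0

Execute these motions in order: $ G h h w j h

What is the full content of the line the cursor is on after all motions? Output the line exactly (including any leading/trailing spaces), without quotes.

Answer: leaf sand

Derivation:
After 1 ($): row=0 col=18 char='w'
After 2 (G): row=2 col=0 char='l'
After 3 (h): row=2 col=0 char='l'
After 4 (h): row=2 col=0 char='l'
After 5 (w): row=2 col=5 char='s'
After 6 (j): row=2 col=5 char='s'
After 7 (h): row=2 col=4 char='_'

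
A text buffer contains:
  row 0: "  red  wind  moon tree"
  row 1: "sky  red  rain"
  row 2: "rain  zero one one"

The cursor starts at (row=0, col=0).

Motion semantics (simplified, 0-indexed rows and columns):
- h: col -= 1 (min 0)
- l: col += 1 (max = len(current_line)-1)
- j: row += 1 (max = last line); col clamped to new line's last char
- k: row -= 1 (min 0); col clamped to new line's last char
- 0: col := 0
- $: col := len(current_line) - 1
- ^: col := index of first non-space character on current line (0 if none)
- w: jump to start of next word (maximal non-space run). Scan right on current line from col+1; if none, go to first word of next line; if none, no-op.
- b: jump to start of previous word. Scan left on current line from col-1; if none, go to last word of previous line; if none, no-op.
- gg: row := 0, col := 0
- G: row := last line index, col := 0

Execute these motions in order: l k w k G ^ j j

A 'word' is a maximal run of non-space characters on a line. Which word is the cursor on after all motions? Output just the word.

Answer: rain

Derivation:
After 1 (l): row=0 col=1 char='_'
After 2 (k): row=0 col=1 char='_'
After 3 (w): row=0 col=2 char='r'
After 4 (k): row=0 col=2 char='r'
After 5 (G): row=2 col=0 char='r'
After 6 (^): row=2 col=0 char='r'
After 7 (j): row=2 col=0 char='r'
After 8 (j): row=2 col=0 char='r'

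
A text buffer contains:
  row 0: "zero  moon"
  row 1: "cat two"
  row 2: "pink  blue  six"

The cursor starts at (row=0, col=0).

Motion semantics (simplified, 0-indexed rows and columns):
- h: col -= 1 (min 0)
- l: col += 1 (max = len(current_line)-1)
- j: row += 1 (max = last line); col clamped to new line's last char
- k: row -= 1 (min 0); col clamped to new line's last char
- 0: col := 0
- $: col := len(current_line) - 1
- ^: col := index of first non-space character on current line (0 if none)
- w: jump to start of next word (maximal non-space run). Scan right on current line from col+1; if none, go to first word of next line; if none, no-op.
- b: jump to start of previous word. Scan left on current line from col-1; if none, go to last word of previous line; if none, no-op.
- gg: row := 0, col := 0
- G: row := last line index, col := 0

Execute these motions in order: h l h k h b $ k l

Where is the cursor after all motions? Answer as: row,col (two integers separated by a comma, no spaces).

After 1 (h): row=0 col=0 char='z'
After 2 (l): row=0 col=1 char='e'
After 3 (h): row=0 col=0 char='z'
After 4 (k): row=0 col=0 char='z'
After 5 (h): row=0 col=0 char='z'
After 6 (b): row=0 col=0 char='z'
After 7 ($): row=0 col=9 char='n'
After 8 (k): row=0 col=9 char='n'
After 9 (l): row=0 col=9 char='n'

Answer: 0,9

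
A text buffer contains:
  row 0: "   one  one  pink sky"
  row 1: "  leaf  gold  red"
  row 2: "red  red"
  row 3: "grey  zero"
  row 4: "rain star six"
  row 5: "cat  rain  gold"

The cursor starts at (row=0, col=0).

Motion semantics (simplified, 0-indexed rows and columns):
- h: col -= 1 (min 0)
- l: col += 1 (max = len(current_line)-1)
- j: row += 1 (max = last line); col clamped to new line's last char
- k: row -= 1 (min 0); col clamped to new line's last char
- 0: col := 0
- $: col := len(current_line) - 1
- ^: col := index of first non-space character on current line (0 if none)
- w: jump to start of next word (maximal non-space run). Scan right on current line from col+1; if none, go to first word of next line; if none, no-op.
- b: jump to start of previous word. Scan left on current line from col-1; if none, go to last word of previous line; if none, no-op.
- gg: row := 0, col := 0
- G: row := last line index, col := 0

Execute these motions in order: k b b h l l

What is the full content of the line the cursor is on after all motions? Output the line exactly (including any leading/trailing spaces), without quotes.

Answer:    one  one  pink sky

Derivation:
After 1 (k): row=0 col=0 char='_'
After 2 (b): row=0 col=0 char='_'
After 3 (b): row=0 col=0 char='_'
After 4 (h): row=0 col=0 char='_'
After 5 (l): row=0 col=1 char='_'
After 6 (l): row=0 col=2 char='_'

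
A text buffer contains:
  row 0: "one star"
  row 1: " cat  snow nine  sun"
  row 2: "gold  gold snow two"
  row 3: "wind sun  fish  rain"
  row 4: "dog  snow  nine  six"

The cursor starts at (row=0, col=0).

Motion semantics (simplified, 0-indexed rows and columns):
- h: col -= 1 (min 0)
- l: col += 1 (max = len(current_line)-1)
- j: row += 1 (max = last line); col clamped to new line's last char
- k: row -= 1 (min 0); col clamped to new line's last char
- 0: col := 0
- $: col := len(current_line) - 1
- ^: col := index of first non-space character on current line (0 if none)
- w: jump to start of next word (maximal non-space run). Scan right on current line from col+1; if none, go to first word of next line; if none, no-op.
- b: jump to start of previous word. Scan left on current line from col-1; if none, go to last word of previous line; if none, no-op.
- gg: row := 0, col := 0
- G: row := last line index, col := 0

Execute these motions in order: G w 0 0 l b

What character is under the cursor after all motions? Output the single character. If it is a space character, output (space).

Answer: d

Derivation:
After 1 (G): row=4 col=0 char='d'
After 2 (w): row=4 col=5 char='s'
After 3 (0): row=4 col=0 char='d'
After 4 (0): row=4 col=0 char='d'
After 5 (l): row=4 col=1 char='o'
After 6 (b): row=4 col=0 char='d'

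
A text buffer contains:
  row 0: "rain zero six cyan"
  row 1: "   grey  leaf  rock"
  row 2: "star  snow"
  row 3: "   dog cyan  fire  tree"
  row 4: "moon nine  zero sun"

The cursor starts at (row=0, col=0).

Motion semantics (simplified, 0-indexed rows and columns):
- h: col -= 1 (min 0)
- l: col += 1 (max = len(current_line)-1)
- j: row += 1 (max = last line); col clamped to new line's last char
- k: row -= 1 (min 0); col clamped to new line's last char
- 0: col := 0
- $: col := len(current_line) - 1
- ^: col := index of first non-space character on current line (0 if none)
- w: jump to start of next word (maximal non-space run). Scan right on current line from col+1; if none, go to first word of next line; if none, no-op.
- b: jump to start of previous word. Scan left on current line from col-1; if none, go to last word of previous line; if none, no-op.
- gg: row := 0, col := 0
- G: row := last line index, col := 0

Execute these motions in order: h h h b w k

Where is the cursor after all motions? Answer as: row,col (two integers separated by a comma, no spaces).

Answer: 0,5

Derivation:
After 1 (h): row=0 col=0 char='r'
After 2 (h): row=0 col=0 char='r'
After 3 (h): row=0 col=0 char='r'
After 4 (b): row=0 col=0 char='r'
After 5 (w): row=0 col=5 char='z'
After 6 (k): row=0 col=5 char='z'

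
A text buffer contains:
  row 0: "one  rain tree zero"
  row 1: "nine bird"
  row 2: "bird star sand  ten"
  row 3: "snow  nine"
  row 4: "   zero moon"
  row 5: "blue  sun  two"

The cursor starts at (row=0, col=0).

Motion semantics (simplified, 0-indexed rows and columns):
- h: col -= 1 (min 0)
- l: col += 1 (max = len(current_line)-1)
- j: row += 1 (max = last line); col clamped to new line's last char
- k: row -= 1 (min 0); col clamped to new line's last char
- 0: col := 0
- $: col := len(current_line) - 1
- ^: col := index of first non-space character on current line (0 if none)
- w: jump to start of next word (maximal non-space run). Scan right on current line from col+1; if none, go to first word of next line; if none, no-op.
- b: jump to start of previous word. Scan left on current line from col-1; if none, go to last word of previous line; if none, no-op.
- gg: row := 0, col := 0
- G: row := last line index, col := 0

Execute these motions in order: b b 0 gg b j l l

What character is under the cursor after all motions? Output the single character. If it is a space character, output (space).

After 1 (b): row=0 col=0 char='o'
After 2 (b): row=0 col=0 char='o'
After 3 (0): row=0 col=0 char='o'
After 4 (gg): row=0 col=0 char='o'
After 5 (b): row=0 col=0 char='o'
After 6 (j): row=1 col=0 char='n'
After 7 (l): row=1 col=1 char='i'
After 8 (l): row=1 col=2 char='n'

Answer: n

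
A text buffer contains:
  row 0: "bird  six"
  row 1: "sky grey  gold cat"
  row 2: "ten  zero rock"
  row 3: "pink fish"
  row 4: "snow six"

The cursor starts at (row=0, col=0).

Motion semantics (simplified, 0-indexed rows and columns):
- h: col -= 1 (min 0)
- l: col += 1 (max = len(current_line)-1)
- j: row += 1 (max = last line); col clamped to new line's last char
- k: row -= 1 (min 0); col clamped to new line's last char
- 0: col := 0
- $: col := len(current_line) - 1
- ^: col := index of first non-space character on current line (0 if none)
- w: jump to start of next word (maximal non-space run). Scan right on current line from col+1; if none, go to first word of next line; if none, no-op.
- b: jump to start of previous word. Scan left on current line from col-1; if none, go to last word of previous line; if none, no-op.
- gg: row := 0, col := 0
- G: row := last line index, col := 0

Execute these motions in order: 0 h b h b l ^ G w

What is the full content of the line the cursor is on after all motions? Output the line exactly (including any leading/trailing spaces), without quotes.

Answer: snow six

Derivation:
After 1 (0): row=0 col=0 char='b'
After 2 (h): row=0 col=0 char='b'
After 3 (b): row=0 col=0 char='b'
After 4 (h): row=0 col=0 char='b'
After 5 (b): row=0 col=0 char='b'
After 6 (l): row=0 col=1 char='i'
After 7 (^): row=0 col=0 char='b'
After 8 (G): row=4 col=0 char='s'
After 9 (w): row=4 col=5 char='s'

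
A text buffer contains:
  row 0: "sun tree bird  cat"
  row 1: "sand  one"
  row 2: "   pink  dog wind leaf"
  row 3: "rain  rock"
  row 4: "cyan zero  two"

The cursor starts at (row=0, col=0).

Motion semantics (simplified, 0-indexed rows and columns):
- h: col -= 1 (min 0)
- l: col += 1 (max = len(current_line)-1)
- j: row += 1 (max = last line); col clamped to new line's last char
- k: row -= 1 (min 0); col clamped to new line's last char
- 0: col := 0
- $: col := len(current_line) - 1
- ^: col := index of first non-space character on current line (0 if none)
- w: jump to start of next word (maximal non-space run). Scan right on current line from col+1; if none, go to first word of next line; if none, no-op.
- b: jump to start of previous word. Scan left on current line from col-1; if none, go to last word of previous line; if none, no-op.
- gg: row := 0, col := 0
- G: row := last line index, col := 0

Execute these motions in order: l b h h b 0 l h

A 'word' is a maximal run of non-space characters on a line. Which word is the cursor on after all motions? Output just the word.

After 1 (l): row=0 col=1 char='u'
After 2 (b): row=0 col=0 char='s'
After 3 (h): row=0 col=0 char='s'
After 4 (h): row=0 col=0 char='s'
After 5 (b): row=0 col=0 char='s'
After 6 (0): row=0 col=0 char='s'
After 7 (l): row=0 col=1 char='u'
After 8 (h): row=0 col=0 char='s'

Answer: sun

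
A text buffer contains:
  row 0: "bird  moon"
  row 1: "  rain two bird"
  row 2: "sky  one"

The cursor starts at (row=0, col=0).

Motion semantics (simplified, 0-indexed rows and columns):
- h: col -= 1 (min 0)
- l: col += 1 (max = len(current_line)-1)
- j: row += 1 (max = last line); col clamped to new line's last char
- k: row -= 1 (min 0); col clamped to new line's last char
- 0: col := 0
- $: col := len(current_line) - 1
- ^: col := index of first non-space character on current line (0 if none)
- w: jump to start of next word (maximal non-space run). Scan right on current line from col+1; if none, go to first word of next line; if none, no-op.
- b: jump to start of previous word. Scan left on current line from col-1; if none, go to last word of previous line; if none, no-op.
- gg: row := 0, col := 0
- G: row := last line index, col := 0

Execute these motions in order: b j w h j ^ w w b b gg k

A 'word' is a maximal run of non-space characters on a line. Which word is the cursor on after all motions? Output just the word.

Answer: bird

Derivation:
After 1 (b): row=0 col=0 char='b'
After 2 (j): row=1 col=0 char='_'
After 3 (w): row=1 col=2 char='r'
After 4 (h): row=1 col=1 char='_'
After 5 (j): row=2 col=1 char='k'
After 6 (^): row=2 col=0 char='s'
After 7 (w): row=2 col=5 char='o'
After 8 (w): row=2 col=5 char='o'
After 9 (b): row=2 col=0 char='s'
After 10 (b): row=1 col=11 char='b'
After 11 (gg): row=0 col=0 char='b'
After 12 (k): row=0 col=0 char='b'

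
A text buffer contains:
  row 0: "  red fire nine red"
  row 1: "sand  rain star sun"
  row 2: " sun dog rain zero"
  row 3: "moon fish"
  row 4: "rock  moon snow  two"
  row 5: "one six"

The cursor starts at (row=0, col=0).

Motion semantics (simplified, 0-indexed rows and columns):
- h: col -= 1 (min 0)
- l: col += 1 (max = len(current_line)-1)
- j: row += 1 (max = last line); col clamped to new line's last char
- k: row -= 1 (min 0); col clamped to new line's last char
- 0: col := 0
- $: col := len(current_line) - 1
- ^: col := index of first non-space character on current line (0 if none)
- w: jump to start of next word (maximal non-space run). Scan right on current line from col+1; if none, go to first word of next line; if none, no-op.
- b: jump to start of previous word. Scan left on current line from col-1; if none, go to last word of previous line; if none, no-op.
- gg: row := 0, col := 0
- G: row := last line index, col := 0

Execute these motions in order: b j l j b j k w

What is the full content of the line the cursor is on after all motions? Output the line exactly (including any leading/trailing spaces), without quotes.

Answer:  sun dog rain zero

Derivation:
After 1 (b): row=0 col=0 char='_'
After 2 (j): row=1 col=0 char='s'
After 3 (l): row=1 col=1 char='a'
After 4 (j): row=2 col=1 char='s'
After 5 (b): row=1 col=16 char='s'
After 6 (j): row=2 col=16 char='r'
After 7 (k): row=1 col=16 char='s'
After 8 (w): row=2 col=1 char='s'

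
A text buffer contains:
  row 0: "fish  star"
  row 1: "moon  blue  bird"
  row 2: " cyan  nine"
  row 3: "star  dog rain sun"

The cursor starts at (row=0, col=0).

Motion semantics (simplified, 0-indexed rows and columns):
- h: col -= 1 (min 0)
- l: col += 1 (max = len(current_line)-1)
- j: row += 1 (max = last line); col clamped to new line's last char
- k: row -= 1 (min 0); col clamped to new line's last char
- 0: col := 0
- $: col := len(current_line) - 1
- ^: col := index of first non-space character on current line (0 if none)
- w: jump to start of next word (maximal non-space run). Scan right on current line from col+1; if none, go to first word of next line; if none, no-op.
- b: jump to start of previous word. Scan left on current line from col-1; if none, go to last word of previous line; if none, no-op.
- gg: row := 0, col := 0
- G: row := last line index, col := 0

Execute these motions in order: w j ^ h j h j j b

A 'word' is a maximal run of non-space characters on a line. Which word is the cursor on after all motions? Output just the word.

Answer: nine

Derivation:
After 1 (w): row=0 col=6 char='s'
After 2 (j): row=1 col=6 char='b'
After 3 (^): row=1 col=0 char='m'
After 4 (h): row=1 col=0 char='m'
After 5 (j): row=2 col=0 char='_'
After 6 (h): row=2 col=0 char='_'
After 7 (j): row=3 col=0 char='s'
After 8 (j): row=3 col=0 char='s'
After 9 (b): row=2 col=7 char='n'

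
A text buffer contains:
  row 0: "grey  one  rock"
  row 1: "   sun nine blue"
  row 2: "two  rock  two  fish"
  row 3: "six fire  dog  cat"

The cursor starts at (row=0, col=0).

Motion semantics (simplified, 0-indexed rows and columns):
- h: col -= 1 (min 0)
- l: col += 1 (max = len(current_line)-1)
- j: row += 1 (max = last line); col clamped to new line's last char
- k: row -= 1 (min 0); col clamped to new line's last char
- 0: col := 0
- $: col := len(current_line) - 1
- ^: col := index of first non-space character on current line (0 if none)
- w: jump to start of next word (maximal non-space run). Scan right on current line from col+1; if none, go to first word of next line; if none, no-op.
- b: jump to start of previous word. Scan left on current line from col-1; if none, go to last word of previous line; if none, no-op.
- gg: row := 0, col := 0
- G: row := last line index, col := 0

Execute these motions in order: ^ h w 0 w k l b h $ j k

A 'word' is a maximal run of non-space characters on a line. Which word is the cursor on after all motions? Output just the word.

After 1 (^): row=0 col=0 char='g'
After 2 (h): row=0 col=0 char='g'
After 3 (w): row=0 col=6 char='o'
After 4 (0): row=0 col=0 char='g'
After 5 (w): row=0 col=6 char='o'
After 6 (k): row=0 col=6 char='o'
After 7 (l): row=0 col=7 char='n'
After 8 (b): row=0 col=6 char='o'
After 9 (h): row=0 col=5 char='_'
After 10 ($): row=0 col=14 char='k'
After 11 (j): row=1 col=14 char='u'
After 12 (k): row=0 col=14 char='k'

Answer: rock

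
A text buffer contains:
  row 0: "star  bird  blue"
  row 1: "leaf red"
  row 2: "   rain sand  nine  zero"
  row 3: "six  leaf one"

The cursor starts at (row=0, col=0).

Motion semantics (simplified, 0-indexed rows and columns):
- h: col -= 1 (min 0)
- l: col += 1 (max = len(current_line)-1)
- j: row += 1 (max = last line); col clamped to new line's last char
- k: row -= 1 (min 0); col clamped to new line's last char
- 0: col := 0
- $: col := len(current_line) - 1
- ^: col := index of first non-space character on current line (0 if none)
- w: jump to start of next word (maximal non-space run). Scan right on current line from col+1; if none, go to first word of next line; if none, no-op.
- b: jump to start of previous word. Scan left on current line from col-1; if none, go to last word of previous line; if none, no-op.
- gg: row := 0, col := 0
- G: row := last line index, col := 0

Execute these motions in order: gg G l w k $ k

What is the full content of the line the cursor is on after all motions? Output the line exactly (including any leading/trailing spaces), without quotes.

Answer: leaf red

Derivation:
After 1 (gg): row=0 col=0 char='s'
After 2 (G): row=3 col=0 char='s'
After 3 (l): row=3 col=1 char='i'
After 4 (w): row=3 col=5 char='l'
After 5 (k): row=2 col=5 char='i'
After 6 ($): row=2 col=23 char='o'
After 7 (k): row=1 col=7 char='d'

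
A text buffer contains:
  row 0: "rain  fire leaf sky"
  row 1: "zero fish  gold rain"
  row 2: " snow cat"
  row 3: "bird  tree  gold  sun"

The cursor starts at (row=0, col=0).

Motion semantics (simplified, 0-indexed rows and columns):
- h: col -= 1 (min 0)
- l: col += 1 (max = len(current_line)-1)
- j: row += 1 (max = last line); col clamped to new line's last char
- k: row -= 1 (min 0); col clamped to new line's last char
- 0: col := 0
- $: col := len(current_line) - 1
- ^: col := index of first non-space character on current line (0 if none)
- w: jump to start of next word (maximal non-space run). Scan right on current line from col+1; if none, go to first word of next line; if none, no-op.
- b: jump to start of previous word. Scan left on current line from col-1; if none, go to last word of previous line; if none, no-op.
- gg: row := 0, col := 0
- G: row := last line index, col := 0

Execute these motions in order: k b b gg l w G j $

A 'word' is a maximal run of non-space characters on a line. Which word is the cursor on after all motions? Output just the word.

Answer: sun

Derivation:
After 1 (k): row=0 col=0 char='r'
After 2 (b): row=0 col=0 char='r'
After 3 (b): row=0 col=0 char='r'
After 4 (gg): row=0 col=0 char='r'
After 5 (l): row=0 col=1 char='a'
After 6 (w): row=0 col=6 char='f'
After 7 (G): row=3 col=0 char='b'
After 8 (j): row=3 col=0 char='b'
After 9 ($): row=3 col=20 char='n'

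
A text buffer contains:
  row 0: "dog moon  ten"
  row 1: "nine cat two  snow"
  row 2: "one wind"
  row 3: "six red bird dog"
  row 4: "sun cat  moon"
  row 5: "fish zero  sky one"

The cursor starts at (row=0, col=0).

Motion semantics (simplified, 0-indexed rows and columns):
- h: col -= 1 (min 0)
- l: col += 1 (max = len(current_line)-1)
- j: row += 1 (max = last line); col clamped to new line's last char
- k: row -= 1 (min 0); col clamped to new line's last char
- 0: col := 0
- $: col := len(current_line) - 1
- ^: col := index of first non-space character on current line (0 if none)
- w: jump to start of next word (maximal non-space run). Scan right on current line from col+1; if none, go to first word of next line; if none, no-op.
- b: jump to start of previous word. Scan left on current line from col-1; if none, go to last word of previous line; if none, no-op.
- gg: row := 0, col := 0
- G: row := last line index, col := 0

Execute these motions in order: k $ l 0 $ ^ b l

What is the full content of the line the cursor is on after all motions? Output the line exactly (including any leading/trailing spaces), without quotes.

After 1 (k): row=0 col=0 char='d'
After 2 ($): row=0 col=12 char='n'
After 3 (l): row=0 col=12 char='n'
After 4 (0): row=0 col=0 char='d'
After 5 ($): row=0 col=12 char='n'
After 6 (^): row=0 col=0 char='d'
After 7 (b): row=0 col=0 char='d'
After 8 (l): row=0 col=1 char='o'

Answer: dog moon  ten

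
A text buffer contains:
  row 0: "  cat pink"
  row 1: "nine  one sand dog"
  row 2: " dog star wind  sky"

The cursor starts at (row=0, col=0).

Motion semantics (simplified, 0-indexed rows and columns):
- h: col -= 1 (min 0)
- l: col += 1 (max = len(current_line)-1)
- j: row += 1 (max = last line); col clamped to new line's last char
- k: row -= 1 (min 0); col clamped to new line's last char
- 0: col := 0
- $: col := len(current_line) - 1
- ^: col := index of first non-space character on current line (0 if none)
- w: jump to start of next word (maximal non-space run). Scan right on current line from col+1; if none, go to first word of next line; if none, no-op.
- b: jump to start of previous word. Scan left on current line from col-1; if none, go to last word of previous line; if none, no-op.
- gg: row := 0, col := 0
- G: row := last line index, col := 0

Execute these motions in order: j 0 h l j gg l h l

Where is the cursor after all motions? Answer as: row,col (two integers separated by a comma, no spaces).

After 1 (j): row=1 col=0 char='n'
After 2 (0): row=1 col=0 char='n'
After 3 (h): row=1 col=0 char='n'
After 4 (l): row=1 col=1 char='i'
After 5 (j): row=2 col=1 char='d'
After 6 (gg): row=0 col=0 char='_'
After 7 (l): row=0 col=1 char='_'
After 8 (h): row=0 col=0 char='_'
After 9 (l): row=0 col=1 char='_'

Answer: 0,1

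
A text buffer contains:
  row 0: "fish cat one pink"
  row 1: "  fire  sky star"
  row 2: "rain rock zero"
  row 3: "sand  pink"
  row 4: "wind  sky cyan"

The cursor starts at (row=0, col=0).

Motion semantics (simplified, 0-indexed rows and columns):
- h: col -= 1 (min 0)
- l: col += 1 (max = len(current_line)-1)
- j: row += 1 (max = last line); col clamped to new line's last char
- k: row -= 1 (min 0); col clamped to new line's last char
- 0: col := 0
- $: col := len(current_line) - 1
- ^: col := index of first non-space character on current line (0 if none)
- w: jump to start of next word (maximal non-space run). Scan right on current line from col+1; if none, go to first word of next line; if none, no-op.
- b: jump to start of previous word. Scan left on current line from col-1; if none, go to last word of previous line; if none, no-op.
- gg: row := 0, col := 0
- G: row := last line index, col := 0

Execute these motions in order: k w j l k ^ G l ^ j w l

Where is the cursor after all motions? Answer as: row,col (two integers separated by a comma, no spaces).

Answer: 4,7

Derivation:
After 1 (k): row=0 col=0 char='f'
After 2 (w): row=0 col=5 char='c'
After 3 (j): row=1 col=5 char='e'
After 4 (l): row=1 col=6 char='_'
After 5 (k): row=0 col=6 char='a'
After 6 (^): row=0 col=0 char='f'
After 7 (G): row=4 col=0 char='w'
After 8 (l): row=4 col=1 char='i'
After 9 (^): row=4 col=0 char='w'
After 10 (j): row=4 col=0 char='w'
After 11 (w): row=4 col=6 char='s'
After 12 (l): row=4 col=7 char='k'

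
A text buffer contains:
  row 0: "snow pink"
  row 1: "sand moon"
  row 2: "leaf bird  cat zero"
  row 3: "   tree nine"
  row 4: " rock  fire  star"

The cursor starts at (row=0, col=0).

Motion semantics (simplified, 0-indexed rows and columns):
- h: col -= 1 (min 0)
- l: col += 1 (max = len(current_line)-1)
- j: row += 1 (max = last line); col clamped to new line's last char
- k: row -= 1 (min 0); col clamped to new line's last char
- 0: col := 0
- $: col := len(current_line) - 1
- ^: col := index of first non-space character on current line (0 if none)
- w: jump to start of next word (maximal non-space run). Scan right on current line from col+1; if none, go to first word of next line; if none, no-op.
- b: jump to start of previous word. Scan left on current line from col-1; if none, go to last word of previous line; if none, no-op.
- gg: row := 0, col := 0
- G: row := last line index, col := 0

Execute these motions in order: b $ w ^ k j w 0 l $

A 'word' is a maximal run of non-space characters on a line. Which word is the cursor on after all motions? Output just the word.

After 1 (b): row=0 col=0 char='s'
After 2 ($): row=0 col=8 char='k'
After 3 (w): row=1 col=0 char='s'
After 4 (^): row=1 col=0 char='s'
After 5 (k): row=0 col=0 char='s'
After 6 (j): row=1 col=0 char='s'
After 7 (w): row=1 col=5 char='m'
After 8 (0): row=1 col=0 char='s'
After 9 (l): row=1 col=1 char='a'
After 10 ($): row=1 col=8 char='n'

Answer: moon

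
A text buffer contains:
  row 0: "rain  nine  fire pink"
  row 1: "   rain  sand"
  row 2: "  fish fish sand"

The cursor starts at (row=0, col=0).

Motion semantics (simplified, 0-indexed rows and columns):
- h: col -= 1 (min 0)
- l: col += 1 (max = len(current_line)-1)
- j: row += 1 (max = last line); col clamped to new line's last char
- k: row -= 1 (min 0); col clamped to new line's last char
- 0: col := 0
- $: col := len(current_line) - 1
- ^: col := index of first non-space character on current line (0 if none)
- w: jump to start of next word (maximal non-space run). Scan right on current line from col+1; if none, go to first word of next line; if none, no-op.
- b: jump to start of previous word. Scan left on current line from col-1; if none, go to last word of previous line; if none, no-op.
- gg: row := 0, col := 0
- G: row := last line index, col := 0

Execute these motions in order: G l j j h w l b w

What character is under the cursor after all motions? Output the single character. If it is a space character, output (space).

Answer: f

Derivation:
After 1 (G): row=2 col=0 char='_'
After 2 (l): row=2 col=1 char='_'
After 3 (j): row=2 col=1 char='_'
After 4 (j): row=2 col=1 char='_'
After 5 (h): row=2 col=0 char='_'
After 6 (w): row=2 col=2 char='f'
After 7 (l): row=2 col=3 char='i'
After 8 (b): row=2 col=2 char='f'
After 9 (w): row=2 col=7 char='f'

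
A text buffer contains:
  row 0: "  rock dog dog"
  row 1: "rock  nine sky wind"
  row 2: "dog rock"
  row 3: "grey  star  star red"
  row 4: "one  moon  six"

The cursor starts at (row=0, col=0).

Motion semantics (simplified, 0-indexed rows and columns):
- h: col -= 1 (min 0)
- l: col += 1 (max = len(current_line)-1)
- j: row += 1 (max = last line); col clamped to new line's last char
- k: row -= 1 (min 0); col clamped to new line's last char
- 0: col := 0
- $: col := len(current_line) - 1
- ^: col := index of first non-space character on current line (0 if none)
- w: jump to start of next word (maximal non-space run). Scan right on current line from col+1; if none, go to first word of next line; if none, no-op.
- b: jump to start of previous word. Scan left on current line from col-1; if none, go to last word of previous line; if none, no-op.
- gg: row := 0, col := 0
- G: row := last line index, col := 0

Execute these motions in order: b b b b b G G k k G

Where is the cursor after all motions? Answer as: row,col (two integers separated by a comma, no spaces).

Answer: 4,0

Derivation:
After 1 (b): row=0 col=0 char='_'
After 2 (b): row=0 col=0 char='_'
After 3 (b): row=0 col=0 char='_'
After 4 (b): row=0 col=0 char='_'
After 5 (b): row=0 col=0 char='_'
After 6 (G): row=4 col=0 char='o'
After 7 (G): row=4 col=0 char='o'
After 8 (k): row=3 col=0 char='g'
After 9 (k): row=2 col=0 char='d'
After 10 (G): row=4 col=0 char='o'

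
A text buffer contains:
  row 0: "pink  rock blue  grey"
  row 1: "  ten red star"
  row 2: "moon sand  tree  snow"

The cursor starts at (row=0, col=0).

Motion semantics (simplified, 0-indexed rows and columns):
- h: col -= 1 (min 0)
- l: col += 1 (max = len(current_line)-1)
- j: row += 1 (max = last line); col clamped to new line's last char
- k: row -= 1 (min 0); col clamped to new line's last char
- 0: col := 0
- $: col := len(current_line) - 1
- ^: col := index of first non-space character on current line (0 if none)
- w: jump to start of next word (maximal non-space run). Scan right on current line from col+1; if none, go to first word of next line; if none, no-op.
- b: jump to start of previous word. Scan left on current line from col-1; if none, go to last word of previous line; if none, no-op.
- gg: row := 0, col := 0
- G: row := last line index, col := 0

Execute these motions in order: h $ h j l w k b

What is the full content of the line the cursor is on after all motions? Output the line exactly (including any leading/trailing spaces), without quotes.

Answer: pink  rock blue  grey

Derivation:
After 1 (h): row=0 col=0 char='p'
After 2 ($): row=0 col=20 char='y'
After 3 (h): row=0 col=19 char='e'
After 4 (j): row=1 col=13 char='r'
After 5 (l): row=1 col=13 char='r'
After 6 (w): row=2 col=0 char='m'
After 7 (k): row=1 col=0 char='_'
After 8 (b): row=0 col=17 char='g'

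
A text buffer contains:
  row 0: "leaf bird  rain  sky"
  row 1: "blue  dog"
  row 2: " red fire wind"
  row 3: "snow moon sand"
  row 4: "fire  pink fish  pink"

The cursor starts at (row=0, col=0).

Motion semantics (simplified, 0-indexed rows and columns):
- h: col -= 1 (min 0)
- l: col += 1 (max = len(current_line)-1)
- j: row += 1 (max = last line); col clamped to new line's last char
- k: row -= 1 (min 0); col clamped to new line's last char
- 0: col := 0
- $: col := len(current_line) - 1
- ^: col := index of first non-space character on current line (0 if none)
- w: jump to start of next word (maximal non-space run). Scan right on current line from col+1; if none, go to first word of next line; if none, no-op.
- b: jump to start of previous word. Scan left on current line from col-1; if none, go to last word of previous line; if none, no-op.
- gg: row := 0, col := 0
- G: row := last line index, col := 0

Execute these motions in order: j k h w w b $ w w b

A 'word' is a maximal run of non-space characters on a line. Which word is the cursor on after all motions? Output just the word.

Answer: blue

Derivation:
After 1 (j): row=1 col=0 char='b'
After 2 (k): row=0 col=0 char='l'
After 3 (h): row=0 col=0 char='l'
After 4 (w): row=0 col=5 char='b'
After 5 (w): row=0 col=11 char='r'
After 6 (b): row=0 col=5 char='b'
After 7 ($): row=0 col=19 char='y'
After 8 (w): row=1 col=0 char='b'
After 9 (w): row=1 col=6 char='d'
After 10 (b): row=1 col=0 char='b'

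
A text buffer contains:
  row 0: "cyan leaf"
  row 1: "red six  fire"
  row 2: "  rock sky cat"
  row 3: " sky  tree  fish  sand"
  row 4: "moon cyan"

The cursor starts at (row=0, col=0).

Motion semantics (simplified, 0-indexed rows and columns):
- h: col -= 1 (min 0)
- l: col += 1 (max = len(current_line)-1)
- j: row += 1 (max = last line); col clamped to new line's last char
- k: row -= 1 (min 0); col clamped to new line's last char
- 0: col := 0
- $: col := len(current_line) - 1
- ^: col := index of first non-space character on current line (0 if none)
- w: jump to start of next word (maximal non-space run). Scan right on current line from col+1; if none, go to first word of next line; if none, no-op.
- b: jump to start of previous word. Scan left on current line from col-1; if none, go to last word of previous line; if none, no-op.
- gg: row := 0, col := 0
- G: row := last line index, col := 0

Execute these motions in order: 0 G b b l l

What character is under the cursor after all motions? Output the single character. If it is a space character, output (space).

Answer: s

Derivation:
After 1 (0): row=0 col=0 char='c'
After 2 (G): row=4 col=0 char='m'
After 3 (b): row=3 col=18 char='s'
After 4 (b): row=3 col=12 char='f'
After 5 (l): row=3 col=13 char='i'
After 6 (l): row=3 col=14 char='s'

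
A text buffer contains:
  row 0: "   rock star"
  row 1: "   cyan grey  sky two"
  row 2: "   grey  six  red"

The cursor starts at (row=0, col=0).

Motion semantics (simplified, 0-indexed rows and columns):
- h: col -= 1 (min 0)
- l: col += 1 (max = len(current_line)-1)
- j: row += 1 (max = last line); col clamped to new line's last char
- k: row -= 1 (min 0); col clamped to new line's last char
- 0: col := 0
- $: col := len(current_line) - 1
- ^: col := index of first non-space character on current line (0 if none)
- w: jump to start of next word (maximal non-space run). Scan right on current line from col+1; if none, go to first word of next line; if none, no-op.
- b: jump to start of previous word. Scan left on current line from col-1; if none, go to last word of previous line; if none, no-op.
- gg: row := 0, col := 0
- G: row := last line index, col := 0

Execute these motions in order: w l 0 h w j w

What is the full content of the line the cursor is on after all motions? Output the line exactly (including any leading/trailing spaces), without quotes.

After 1 (w): row=0 col=3 char='r'
After 2 (l): row=0 col=4 char='o'
After 3 (0): row=0 col=0 char='_'
After 4 (h): row=0 col=0 char='_'
After 5 (w): row=0 col=3 char='r'
After 6 (j): row=1 col=3 char='c'
After 7 (w): row=1 col=8 char='g'

Answer:    cyan grey  sky two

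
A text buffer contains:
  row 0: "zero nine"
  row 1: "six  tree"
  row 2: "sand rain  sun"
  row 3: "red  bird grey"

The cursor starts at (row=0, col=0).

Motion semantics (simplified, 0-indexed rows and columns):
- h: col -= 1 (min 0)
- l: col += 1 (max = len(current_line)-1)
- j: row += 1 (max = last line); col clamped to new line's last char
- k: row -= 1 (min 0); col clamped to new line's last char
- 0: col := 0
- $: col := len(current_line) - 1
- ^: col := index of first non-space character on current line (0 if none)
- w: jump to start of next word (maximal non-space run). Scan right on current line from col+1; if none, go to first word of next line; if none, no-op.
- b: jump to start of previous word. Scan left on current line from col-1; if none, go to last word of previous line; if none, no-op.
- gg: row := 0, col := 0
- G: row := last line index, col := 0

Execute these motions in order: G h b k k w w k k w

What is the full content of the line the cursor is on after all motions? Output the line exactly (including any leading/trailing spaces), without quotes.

Answer: six  tree

Derivation:
After 1 (G): row=3 col=0 char='r'
After 2 (h): row=3 col=0 char='r'
After 3 (b): row=2 col=11 char='s'
After 4 (k): row=1 col=8 char='e'
After 5 (k): row=0 col=8 char='e'
After 6 (w): row=1 col=0 char='s'
After 7 (w): row=1 col=5 char='t'
After 8 (k): row=0 col=5 char='n'
After 9 (k): row=0 col=5 char='n'
After 10 (w): row=1 col=0 char='s'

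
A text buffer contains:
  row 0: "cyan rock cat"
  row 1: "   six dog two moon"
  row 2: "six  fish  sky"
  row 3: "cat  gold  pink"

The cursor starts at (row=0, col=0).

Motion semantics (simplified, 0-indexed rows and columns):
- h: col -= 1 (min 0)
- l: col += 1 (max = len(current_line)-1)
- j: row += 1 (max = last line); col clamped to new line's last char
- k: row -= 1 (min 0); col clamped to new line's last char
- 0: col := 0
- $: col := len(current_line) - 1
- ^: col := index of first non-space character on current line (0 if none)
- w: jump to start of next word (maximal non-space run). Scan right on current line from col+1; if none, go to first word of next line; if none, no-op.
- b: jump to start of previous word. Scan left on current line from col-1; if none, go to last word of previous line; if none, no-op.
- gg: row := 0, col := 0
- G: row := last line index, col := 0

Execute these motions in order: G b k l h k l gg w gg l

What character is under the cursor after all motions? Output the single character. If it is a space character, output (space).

Answer: y

Derivation:
After 1 (G): row=3 col=0 char='c'
After 2 (b): row=2 col=11 char='s'
After 3 (k): row=1 col=11 char='t'
After 4 (l): row=1 col=12 char='w'
After 5 (h): row=1 col=11 char='t'
After 6 (k): row=0 col=11 char='a'
After 7 (l): row=0 col=12 char='t'
After 8 (gg): row=0 col=0 char='c'
After 9 (w): row=0 col=5 char='r'
After 10 (gg): row=0 col=0 char='c'
After 11 (l): row=0 col=1 char='y'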